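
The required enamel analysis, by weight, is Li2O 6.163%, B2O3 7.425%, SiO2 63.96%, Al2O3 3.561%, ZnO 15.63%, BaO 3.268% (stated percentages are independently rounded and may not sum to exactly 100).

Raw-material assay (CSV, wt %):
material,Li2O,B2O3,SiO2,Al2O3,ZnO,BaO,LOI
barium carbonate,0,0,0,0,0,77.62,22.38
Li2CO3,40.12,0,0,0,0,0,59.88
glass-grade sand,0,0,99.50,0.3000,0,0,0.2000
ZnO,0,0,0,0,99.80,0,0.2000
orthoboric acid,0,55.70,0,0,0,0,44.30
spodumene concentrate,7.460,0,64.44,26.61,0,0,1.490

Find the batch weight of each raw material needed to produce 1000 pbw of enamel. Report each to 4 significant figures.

All internal work keeps full float precision at every stage. Intermediates are rounded off to 4 significant figures as shown. Each reported figure receives exactly one rounding; the derived quantities are re-derived using the weight values on 1000 pbw of glass in full float precision (the totals, ignition loss, yield, net glass mass, the six compositions), as set out in the question or the answer.
Oxide-by-oxide targets in 1000 pbw enamel:
  Li2O: 6.163% × 1000 = 61.63 pbw
  B2O3: 7.425% × 1000 = 74.25 pbw
  SiO2: 63.96% × 1000 = 639.6 pbw
  Al2O3: 3.561% × 1000 = 35.61 pbw
  ZnO: 15.63% × 1000 = 156.3 pbw
  BaO: 3.268% × 1000 = 32.68 pbw
Mass-balance tally per oxide with the batch weights as given, on the stated basis (sum by sum, the targets are met once rounding is allowed for):
  Li2O: 129.9·0.4012 + 127.5·0.07460 = 61.63 pbw (target 61.63 pbw)
  B2O3: 133.3·0.5570 = 74.25 pbw (target 74.25 pbw)
  SiO2: 560.2·0.9950 + 127.5·0.6444 = 639.6 pbw (target 639.6 pbw)
  Al2O3: 560.2·0.003000 + 127.5·0.2661 = 35.61 pbw (target 35.61 pbw)
  ZnO: 156.6·0.9980 = 156.3 pbw (target 156.3 pbw)
  BaO: 42.10·0.7762 = 32.68 pbw (target 32.68 pbw)
Consistency of the glass mass: batch total minus LOI = 1000 pbw (the targets, summed, come to 1000 pbw; stated basis 1000 pbw — differing by rounding only).
Adding the batch up: Σ batch = 1150 pbw; loss to ignition Σ batch·LOI = 149.6 pbw; yield, glass over the total, = 86.99%.

Batch per 1000 pbw enamel:
  barium carbonate: 42.10 pbw
  Li2CO3: 129.9 pbw
  glass-grade sand: 560.2 pbw
  ZnO: 156.6 pbw
  orthoboric acid: 133.3 pbw
  spodumene concentrate: 127.5 pbw
Total batch = 1150 pbw; LOI loss = 149.6 pbw; yield = 86.99%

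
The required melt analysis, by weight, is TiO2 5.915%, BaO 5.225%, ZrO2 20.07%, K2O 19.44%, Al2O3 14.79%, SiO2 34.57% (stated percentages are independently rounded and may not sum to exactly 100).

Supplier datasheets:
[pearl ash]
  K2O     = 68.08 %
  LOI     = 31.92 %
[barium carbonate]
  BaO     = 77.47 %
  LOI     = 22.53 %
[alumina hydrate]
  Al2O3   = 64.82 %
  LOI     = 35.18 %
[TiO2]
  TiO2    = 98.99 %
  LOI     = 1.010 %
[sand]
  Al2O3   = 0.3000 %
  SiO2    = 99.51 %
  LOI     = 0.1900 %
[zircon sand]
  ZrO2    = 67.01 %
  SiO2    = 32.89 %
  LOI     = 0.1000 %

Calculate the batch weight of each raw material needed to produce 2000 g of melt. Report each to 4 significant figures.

Values along the way are printed, with 4-significant-digit rounding, between the steps — all arithmetic keeps full float precision from start to finish — each reported figure is rounded just once; all derived quantities (yield, net glass mass, the six compositions, LOI, totals) are computed from the batch weights at 2000 g of glass in full float precision precisely as stated by the question or the answer.
The oxide mass targets at 2000 g melt:
  TiO2: 5.915% × 2000 = 118.3 g
  BaO: 5.225% × 2000 = 104.5 g
  ZrO2: 20.07% × 2000 = 401.4 g
  K2O: 19.44% × 2000 = 388.8 g
  Al2O3: 14.79% × 2000 = 295.8 g
  SiO2: 34.57% × 2000 = 691.4 g
Mass-balance tally per oxide using the reported weights, relative to the basis at hand (every target is met by its sum modulo rounding of the values):
  TiO2: 119.5·0.9899 = 118.3 g (target 118.3 g)
  BaO: 134.9·0.7747 = 104.5 g (target 104.5 g)
  ZrO2: 599.0·0.6701 = 401.4 g (target 401.4 g)
  K2O: 571.1·0.6808 = 388.8 g (target 388.8 g)
  Al2O3: 454.0·0.6482 + 496.8·0.003000 = 295.8 g (target 295.8 g)
  SiO2: 496.8·0.9951 + 599.0·0.3289 = 691.4 g (target 691.4 g)
Glass mass check: the batch minus its LOI: 2000 g (summing oxide targets gives 2000 g; stated basis 2000 g — a pure rounding effect).
Adding the batch up: Σ batch = 2375 g; Σ batch·LOI gives LOI loss = 375.2 g; yield, glass over the total, = 84.21%.

Batch per 2000 g melt:
  pearl ash: 571.1 g
  barium carbonate: 134.9 g
  alumina hydrate: 454.0 g
  TiO2: 119.5 g
  sand: 496.8 g
  zircon sand: 599.0 g
Total batch = 2375 g; LOI loss = 375.2 g; yield = 84.21%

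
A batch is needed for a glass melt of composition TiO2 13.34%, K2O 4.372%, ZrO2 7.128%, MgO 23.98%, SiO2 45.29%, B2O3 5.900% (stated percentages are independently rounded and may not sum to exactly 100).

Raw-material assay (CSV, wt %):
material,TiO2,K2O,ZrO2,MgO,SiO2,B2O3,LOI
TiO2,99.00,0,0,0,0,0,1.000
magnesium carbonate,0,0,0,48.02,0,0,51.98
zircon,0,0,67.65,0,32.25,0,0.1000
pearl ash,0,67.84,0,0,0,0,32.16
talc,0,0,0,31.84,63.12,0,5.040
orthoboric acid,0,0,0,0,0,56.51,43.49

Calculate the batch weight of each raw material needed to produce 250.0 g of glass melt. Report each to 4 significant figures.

Batch per 250.0 g glass melt:
  TiO2: 33.69 g
  magnesium carbonate: 14.83 g
  zircon: 26.34 g
  pearl ash: 16.11 g
  talc: 165.9 g
  orthoboric acid: 26.10 g
Total batch = 283.0 g; LOI loss = 32.97 g; yield = 88.35%

Rounding to 4 significant digits applies to every intermediate as shown; all internal work maintains full float precision at every stage — each reported figure undergoes a single rounding. All derived quantities (LOI, the six compositions, net glass mass, yield, the totals) are carried at exact precision starting from the weights for 250.0 g of glass, as quoted within question or answer.
Per-oxide target masses for 250.0 g glass melt:
  TiO2: 13.34% × 250.0 = 33.35 g
  K2O: 4.372% × 250.0 = 10.93 g
  ZrO2: 7.128% × 250.0 = 17.82 g
  MgO: 23.98% × 250.0 = 59.95 g
  SiO2: 45.29% × 250.0 = 113.2 g
  B2O3: 5.900% × 250.0 = 14.75 g
Checking each oxide sum given the weights on record, at the basis given (sum by sum, the targets are met net of answer rounding effects):
  TiO2: 33.69·0.9900 = 33.35 g (target 33.35 g)
  K2O: 16.11·0.6784 = 10.93 g (target 10.93 g)
  ZrO2: 26.34·0.6765 = 17.82 g (target 17.82 g)
  MgO: 14.83·0.4802 + 165.9·0.3184 = 59.94 g (target 59.95 g)
  SiO2: 26.34·0.3225 + 165.9·0.6312 = 113.2 g (target 113.2 g)
  B2O3: 26.10·0.5651 = 14.75 g (target 14.75 g)
Consistency of the glass mass: the batch minus its LOI: 250.0 g (oxide target masses add up to 250.0 g; versus the stated basis of 250.0 g — any gap is answer rounding).
Adding the batch up: Σ batch = 283.0 g; loss to ignition Σ batch·LOI = 32.97 g; yield, glass over the total, = 88.35%.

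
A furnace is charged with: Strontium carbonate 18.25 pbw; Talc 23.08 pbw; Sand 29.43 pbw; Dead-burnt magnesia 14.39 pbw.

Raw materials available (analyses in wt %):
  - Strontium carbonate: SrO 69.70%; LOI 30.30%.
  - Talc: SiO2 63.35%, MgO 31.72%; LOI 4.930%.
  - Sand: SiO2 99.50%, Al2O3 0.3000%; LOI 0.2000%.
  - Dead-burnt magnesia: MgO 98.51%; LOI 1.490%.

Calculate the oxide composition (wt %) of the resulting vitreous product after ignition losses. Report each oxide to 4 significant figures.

The whole derivation carries exact precision through the solve. Mid-chain values are printed, rounded to 4 significant digits, alongside each step — every reported value is rounded just once. The derived quantities are re-derived from the batch weights for 78.21 pbw of glass at full float precision (totals, four oxide percentages, the yield, ignition loss, glass mass) as written in the problem or answer text.
Oxide-by-oxide delivered mass:
  SiO2: 23.08·0.6335 + 29.43·0.9950 = 43.90 pbw
  SrO: 18.25·0.6970 = 12.72 pbw
  MgO: 23.08·0.3172 + 14.39·0.9851 = 21.50 pbw
  Al2O3: 29.43·0.003000 = 0.08829 pbw
LOI: 18.25·0.3030 + 23.08·0.04930 + 29.43·0.002000 + 14.39·0.01490 = 6.941 pbw
Glass mass = batch − LOI = 85.15 − 6.941 = 78.21 pbw (matching Σ of the oxides)
wt % = 100 × oxide mass / glass mass

Glass mass = 78.21 pbw (batch 85.15 − LOI 6.941).
Composition: SiO2 56.14%, SrO 16.26%, MgO 27.49%, Al2O3 0.1129%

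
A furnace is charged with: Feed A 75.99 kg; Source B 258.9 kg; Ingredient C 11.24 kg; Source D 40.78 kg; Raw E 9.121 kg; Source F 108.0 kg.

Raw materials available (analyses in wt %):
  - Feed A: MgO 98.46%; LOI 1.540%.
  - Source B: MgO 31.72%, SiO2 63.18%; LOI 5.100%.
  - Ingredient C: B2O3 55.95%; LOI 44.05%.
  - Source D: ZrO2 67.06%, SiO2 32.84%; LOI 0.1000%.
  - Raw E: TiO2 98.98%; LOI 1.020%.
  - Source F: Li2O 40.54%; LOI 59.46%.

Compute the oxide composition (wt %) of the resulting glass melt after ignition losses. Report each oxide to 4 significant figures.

Glass mass = 420.4 kg (batch 504.0 − LOI 83.68).
Composition: ZrO2 6.506%, B2O3 1.496%, MgO 37.34%, TiO2 2.148%, Li2O 10.42%, SiO2 42.10%

All arithmetic keeps full precision at each step — values along the way are shown (rounded to 4 significant figures) on the page — every reported result takes a single rounding — all derived quantities, which include LOI, the six compositions, the totals, yield, glass mass, are re-derived at exact precision, exactly as shown in the question or the answer, starting from the weights per 420.4 kg of glass.
What the batch supplies per oxide:
  ZrO2: 40.78·0.6706 = 27.35 kg
  B2O3: 11.24·0.5595 = 6.289 kg
  MgO: 75.99·0.9846 + 258.9·0.3172 = 156.9 kg
  TiO2: 9.121·0.9898 = 9.028 kg
  Li2O: 108.0·0.4054 = 43.78 kg
  SiO2: 258.9·0.6318 + 40.78·0.3284 = 177.0 kg
LOI: 75.99·0.01540 + 258.9·0.05100 + 11.24·0.4405 + 40.78·0.001000 + 9.121·0.01020 + 108.0·0.5946 = 83.68 kg
The glass mass, total less LOI, = 504.0 − 83.68 = 420.4 kg (matching Σ of the oxides)
each wt % is 100 × oxide ÷ glass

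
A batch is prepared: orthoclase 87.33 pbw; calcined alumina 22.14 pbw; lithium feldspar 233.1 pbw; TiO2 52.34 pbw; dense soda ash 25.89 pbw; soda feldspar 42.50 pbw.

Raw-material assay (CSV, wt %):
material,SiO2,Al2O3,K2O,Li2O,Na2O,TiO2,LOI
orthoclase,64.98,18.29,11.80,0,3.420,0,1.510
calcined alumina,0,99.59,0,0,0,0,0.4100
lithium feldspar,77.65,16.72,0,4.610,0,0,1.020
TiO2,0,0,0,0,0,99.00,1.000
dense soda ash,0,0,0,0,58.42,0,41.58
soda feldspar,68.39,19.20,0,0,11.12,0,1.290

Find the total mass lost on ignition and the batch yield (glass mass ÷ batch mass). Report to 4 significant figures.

Working values are displayed rounded off to 4 significant figures within the worked lines. The whole derivation holds exact precision throughout. Each reported number is rounded only once. Derived quantities (yield, ignition loss, the six compositions, net glass mass, the totals) are rebuilt in full float precision starting from the weights at 447.7 pbw of glass as given in the question or the answer.
Loss on ignition, line by line:
  orthoclase: 87.33 × 0.01510 = 1.319 pbw
  calcined alumina: 22.14 × 0.004100 = 0.09077 pbw
  lithium feldspar: 233.1 × 0.01020 = 2.378 pbw
  TiO2: 52.34 × 0.01000 = 0.5234 pbw
  dense soda ash: 25.89 × 0.4158 = 10.77 pbw
  soda feldspar: 42.50 × 0.01290 = 0.5483 pbw
Total LOI = 15.62 pbw
Glass = batch − LOI = 463.3 − 15.62 = 447.7 pbw

LOI loss = 15.62 pbw; glass = 447.7 pbw; yield = 96.63%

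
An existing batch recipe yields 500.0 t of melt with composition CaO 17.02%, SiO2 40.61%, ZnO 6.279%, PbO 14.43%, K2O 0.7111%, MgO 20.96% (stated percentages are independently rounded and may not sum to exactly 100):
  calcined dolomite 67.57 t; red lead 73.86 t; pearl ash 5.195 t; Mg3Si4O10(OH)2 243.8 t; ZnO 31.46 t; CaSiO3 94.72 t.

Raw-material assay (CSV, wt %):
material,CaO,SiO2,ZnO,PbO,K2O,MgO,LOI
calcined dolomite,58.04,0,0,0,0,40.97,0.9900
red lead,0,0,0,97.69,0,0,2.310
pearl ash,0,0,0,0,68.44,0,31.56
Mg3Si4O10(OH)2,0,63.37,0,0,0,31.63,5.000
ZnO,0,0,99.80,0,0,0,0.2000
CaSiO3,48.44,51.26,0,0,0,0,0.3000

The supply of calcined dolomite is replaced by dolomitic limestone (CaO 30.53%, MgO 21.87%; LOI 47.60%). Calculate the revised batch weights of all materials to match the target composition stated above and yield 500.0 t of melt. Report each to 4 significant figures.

The working math maintains full float precision at all times — values along the way are displayed rounded to 4 significant digits on the page. A single rounding yields each reported result — the derived quantities, which include yield, net glass mass, LOI, six oxide percentages, the totals, are re-derived in exact precision, precisely as stated by either problem or answer, using the weight values per 500.0 t of glass.
Oxide mass targets, per 500.0 t melt:
  CaO: 17.02% × 500.0 = 85.10 t
  SiO2: 40.61% × 500.0 = 203.0 t
  ZnO: 6.279% × 500.0 = 31.40 t
  PbO: 14.43% × 500.0 = 72.15 t
  K2O: 0.7111% × 500.0 = 3.555 t
  MgO: 20.96% × 500.0 = 104.8 t
Checking each oxide sum given the weights on record, at the basis given (every target is met by its sum inside rounding margins):
  CaO: 127.4·0.3053 + 95.40·0.4844 = 85.11 t (target 85.10 t)
  SiO2: 243.3·0.6337 + 95.40·0.5126 = 203.1 t (target 203.0 t)
  ZnO: 31.46·0.9980 = 31.40 t (target 31.40 t)
  PbO: 73.86·0.9769 = 72.15 t (target 72.15 t)
  K2O: 5.195·0.6844 = 3.555 t (target 3.555 t)
  MgO: 127.4·0.2187 + 243.3·0.3163 = 104.8 t (target 104.8 t)
Glass-mass closure: Σ batch − LOI loss = 500.1 t (per-oxide target masses sum to 500.1 t; the stated basis being 500.0 t — a pure rounding effect).
Whole-batch sum: Σ batch = 576.6 t; ignition loss, Σ(batch × LOI) = 76.50 t; yield, glass over the total, = 86.73%.

Revised batch per 500.0 t melt:
  dolomitic limestone: 127.4 t
  red lead: 73.86 t
  pearl ash: 5.195 t
  Mg3Si4O10(OH)2: 243.3 t
  ZnO: 31.46 t
  CaSiO3: 95.40 t
Total batch = 576.6 t; LOI loss = 76.50 t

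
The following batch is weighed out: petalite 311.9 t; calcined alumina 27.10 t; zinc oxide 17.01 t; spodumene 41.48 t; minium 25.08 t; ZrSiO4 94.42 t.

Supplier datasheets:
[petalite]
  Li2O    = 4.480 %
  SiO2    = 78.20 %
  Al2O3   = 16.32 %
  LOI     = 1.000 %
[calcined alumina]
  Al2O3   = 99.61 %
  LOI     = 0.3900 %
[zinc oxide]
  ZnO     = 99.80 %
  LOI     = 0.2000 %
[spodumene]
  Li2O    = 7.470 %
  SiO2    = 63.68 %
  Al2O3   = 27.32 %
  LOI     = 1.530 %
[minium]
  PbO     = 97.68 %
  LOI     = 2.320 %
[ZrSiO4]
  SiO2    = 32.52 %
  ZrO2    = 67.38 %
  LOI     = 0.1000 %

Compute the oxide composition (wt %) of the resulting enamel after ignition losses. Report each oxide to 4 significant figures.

Glass mass = 512.4 t (batch 517.0 − LOI 4.570).
Composition: Li2O 3.332%, SiO2 58.75%, ZrO2 12.42%, ZnO 3.313%, PbO 4.781%, Al2O3 17.41%

Values along the way are displayed, rounded to four significant digits, at each printed step; all arithmetic keeps exact precision all the way through — every reported value is rounded just once; all derived quantities, including yield, six oxide percentages, totals, LOI, glass mass, are re-derived from the weighed amounts per 512.4 t of glass at exact precision exactly as printed in the problem or the answer.
Mass of each oxide from the mix:
  Li2O: 311.9·0.04480 + 41.48·0.07470 = 17.07 t
  SiO2: 311.9·0.7820 + 41.48·0.6368 + 94.42·0.3252 = 301.0 t
  ZrO2: 94.42·0.6738 = 63.62 t
  ZnO: 17.01·0.9980 = 16.98 t
  PbO: 25.08·0.9768 = 24.50 t
  Al2O3: 311.9·0.1632 + 27.10·0.9961 + 41.48·0.2732 = 89.23 t
LOI: 311.9·0.01000 + 27.10·0.003900 + 17.01·0.002000 + 41.48·0.01530 + 25.08·0.02320 + 94.42·0.001000 = 4.570 t
The glass mass, total less LOI, = 517.0 − 4.570 = 512.4 t (= the summed oxide contributions)
wt % = oxide mass / glass mass × 100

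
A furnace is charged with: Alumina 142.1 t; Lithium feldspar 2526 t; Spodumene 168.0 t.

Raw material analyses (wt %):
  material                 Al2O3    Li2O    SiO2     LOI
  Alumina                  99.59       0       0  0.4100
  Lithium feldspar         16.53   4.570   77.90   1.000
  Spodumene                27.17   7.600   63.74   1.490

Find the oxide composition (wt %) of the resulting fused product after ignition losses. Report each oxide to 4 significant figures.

Glass mass = 2808 t (batch 2836 − LOI 28.35).
Composition: Al2O3 21.54%, Li2O 4.566%, SiO2 73.90%

All arithmetic carries full precision through the solve — in-progress results are printed (rounded to four significant digits) alongside each step; every reported figure carries a single rounding. Derived quantities, including ignition loss, totals, the three compositions, the yield, net glass mass, are recomputed from the weighed amounts for 2808 t of glass at full precision, as they appear in either problem or answer.
Per-oxide mass from batch:
  Al2O3: 142.1·0.9959 + 2526·0.1653 + 168.0·0.2717 = 604.7 t
  Li2O: 2526·0.04570 + 168.0·0.07600 = 128.2 t
  SiO2: 2526·0.7790 + 168.0·0.6374 = 2075 t
LOI: 142.1·0.004100 + 2526·0.01000 + 168.0·0.01490 = 28.35 t
The glass mass, total less LOI, = 2836 − 28.35 = 2808 t (= the summed oxide contributions)
percent share: oxide ÷ glass, ×100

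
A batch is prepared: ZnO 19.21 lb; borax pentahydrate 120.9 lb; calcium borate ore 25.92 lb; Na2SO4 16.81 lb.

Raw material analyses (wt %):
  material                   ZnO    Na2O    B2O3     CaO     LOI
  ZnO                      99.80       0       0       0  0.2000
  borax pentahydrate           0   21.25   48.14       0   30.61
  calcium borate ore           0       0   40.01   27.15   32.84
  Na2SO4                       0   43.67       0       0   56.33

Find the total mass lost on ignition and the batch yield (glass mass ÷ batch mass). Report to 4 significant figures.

LOI loss = 55.03 lb; glass = 127.8 lb; yield = 69.90%

Values along the way are displayed, rounded to 4 significant figures, in the printout. All internal work keeps full precision in all steps — every reported result is rounded just once; all derived quantities are re-derived at full float precision (LOI, net glass mass, yield, four oxide percentages, totals) using the weight values at 127.8 lb of glass, as given in the problem or answer text.
Ignition loss by material:
  ZnO: 19.21 × 0.002000 = 0.03842 lb
  borax pentahydrate: 120.9 × 0.3061 = 37.01 lb
  calcium borate ore: 25.92 × 0.3284 = 8.512 lb
  Na2SO4: 16.81 × 0.5633 = 9.469 lb
Total LOI = 55.03 lb
Glass = batch − LOI = 182.8 − 55.03 = 127.8 lb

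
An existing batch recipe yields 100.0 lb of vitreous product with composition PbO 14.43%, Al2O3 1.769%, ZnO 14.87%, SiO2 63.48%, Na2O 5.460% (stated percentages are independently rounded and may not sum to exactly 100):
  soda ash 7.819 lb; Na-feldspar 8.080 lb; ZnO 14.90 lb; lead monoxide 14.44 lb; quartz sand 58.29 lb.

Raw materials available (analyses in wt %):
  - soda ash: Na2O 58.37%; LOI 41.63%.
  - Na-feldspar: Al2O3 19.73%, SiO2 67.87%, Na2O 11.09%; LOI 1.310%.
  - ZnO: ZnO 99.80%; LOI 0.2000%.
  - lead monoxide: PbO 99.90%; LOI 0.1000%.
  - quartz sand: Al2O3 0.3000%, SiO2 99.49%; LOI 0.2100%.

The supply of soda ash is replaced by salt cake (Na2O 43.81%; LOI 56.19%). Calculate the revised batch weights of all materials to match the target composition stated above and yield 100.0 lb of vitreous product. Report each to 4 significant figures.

In-progress results are shown, rounded to four significant digits, between the steps — the working math runs at full precision end to end; every reported result is rounded just once — all derived quantities, including LOI, the totals, the yield, net glass mass, five oxide percentages, are recomputed starting from the weights on 100.0 lb of glass at exact precision, as quoted within the problem or the answer.
Oxide-by-oxide targets in 100.0 lb vitreous product:
  PbO: 14.43% × 100.0 = 14.43 lb
  Al2O3: 1.769% × 100.0 = 1.769 lb
  ZnO: 14.87% × 100.0 = 14.87 lb
  SiO2: 63.48% × 100.0 = 63.48 lb
  Na2O: 5.460% × 100.0 = 5.460 lb
Checking each oxide sum given the weights on record, against the basis in use (target by target, the sums agree within answer rounding):
  PbO: 14.44·0.9990 = 14.43 lb (target 14.43 lb)
  Al2O3: 8.080·0.1973 + 58.29·0.003000 = 1.769 lb (target 1.769 lb)
  ZnO: 14.90·0.9980 = 14.87 lb (target 14.87 lb)
  SiO2: 8.080·0.6787 + 58.29·0.9949 = 63.48 lb (target 63.48 lb)
  Na2O: 10.42·0.4381 + 8.080·0.1109 = 5.461 lb (target 5.460 lb)
The glass-mass cross-check: total charge less LOI = 100.0 lb (the Σ of target masses is 100.0 lb; the stated basis being 100.0 lb — deltas are rounding alone).
Adding the batch up: Σ batch = 106.1 lb; LOI removed, Σ of batch·LOI: 6.127 lb; yield: glass divided by total = 94.23%.

Revised batch per 100.0 lb vitreous product:
  salt cake: 10.42 lb
  Na-feldspar: 8.080 lb
  ZnO: 14.90 lb
  lead monoxide: 14.44 lb
  quartz sand: 58.29 lb
Total batch = 106.1 lb; LOI loss = 6.127 lb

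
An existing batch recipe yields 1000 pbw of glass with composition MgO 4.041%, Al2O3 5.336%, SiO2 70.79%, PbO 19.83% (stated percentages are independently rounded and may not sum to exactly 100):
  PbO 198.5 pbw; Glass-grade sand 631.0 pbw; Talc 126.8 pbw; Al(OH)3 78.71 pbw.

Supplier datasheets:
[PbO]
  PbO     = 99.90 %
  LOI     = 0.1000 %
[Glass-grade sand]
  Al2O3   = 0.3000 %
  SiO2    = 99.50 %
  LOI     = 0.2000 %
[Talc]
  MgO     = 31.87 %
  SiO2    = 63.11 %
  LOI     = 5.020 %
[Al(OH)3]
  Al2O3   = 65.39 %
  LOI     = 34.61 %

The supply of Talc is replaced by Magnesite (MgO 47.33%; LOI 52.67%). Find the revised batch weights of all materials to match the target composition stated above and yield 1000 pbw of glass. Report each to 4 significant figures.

Revised batch per 1000 pbw glass:
  PbO: 198.5 pbw
  Glass-grade sand: 711.5 pbw
  Magnesite: 85.38 pbw
  Al(OH)3: 78.34 pbw
Total batch = 1074 pbw; LOI loss = 73.70 pbw

The intermediate values are shown rounded off to 4 significant figures across the worked steps; each numeric step carries full precision all the way through. Every reported figure is rounded just once. All derived quantities (ignition loss, the totals, the yield, glass mass, the four compositions) are rebuilt at exact precision from the batch weights for 1000 pbw of glass, as set out in the problem or answer text.
Target masses of each oxide per 1000 pbw glass:
  MgO: 4.041% × 1000 = 40.41 pbw
  Al2O3: 5.336% × 1000 = 53.36 pbw
  SiO2: 70.79% × 1000 = 707.9 pbw
  PbO: 19.83% × 1000 = 198.3 pbw
Oxide-by-oxide audit on the weights just shown, under the basis named above (every target is met by its sum exact up to rounding of places):
  MgO: 85.38·0.4733 = 40.41 pbw (target 40.41 pbw)
  Al2O3: 711.5·0.003000 + 78.34·0.6539 = 53.36 pbw (target 53.36 pbw)
  SiO2: 711.5·0.9950 = 707.9 pbw (target 707.9 pbw)
  PbO: 198.5·0.9990 = 198.3 pbw (target 198.3 pbw)
Glass-mass sanity pass: Σ batch − LOI loss = 1000 pbw (targets for the oxides total 1000 pbw; stated basis 1000 pbw — gaps are rounding artifacts).
Summing the batch: Σ batch = 1074 pbw; Σ batch·LOI gives LOI loss = 73.70 pbw; glass ÷ batch gives a yield of 93.14%.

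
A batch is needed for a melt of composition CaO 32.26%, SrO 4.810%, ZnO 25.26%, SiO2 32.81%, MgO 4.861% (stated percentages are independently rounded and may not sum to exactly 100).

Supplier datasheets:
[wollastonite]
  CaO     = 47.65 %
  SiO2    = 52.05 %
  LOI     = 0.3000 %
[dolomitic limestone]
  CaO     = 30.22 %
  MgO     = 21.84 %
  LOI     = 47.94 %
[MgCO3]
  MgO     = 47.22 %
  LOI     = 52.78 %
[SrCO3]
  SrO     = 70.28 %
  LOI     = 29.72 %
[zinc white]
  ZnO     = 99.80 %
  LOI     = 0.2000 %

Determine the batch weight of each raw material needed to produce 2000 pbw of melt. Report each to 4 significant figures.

In-progress results are shown, with 4-significant-figure rounding, at each printed step — the whole derivation holds exact precision in every operation — every reported value sees exactly one rounding — all derived quantities, including net glass mass, five oxide percentages, LOI, the yield, totals, are carried using the weight values for 2000 pbw of glass at exact precision, as quoted within question or answer.
Target masses of each oxide per 2000 pbw melt:
  CaO: 32.26% × 2000 = 645.2 pbw
  SrO: 4.810% × 2000 = 96.20 pbw
  ZnO: 25.26% × 2000 = 505.2 pbw
  SiO2: 32.81% × 2000 = 656.2 pbw
  MgO: 4.861% × 2000 = 97.22 pbw
Sums-versus-targets review applying the batch weights above, versus the basis set out (sum by sum, the targets are met inside rounding margins):
  CaO: 1261·0.4765 + 147.2·0.3022 = 645.4 pbw (target 645.2 pbw)
  SrO: 136.9·0.7028 = 96.21 pbw (target 96.20 pbw)
  ZnO: 506.2·0.9980 = 505.2 pbw (target 505.2 pbw)
  SiO2: 1261·0.5205 = 656.4 pbw (target 656.2 pbw)
  MgO: 147.2·0.2184 + 137.8·0.4722 = 97.22 pbw (target 97.22 pbw)
Auditing the glass mass value: batch Σ − ignition loss = 2000 pbw (the Σ of target masses is 2000 pbw; against the stated basis, 2000 pbw — rounding explains the deltas).
Batch total: Σ batch = 2189 pbw; the LOI term Σ batch·LOI equals 188.8 pbw; yield = glass ÷ total batch = 91.38%.

Batch per 2000 pbw melt:
  wollastonite: 1261 pbw
  dolomitic limestone: 147.2 pbw
  MgCO3: 137.8 pbw
  SrCO3: 136.9 pbw
  zinc white: 506.2 pbw
Total batch = 2189 pbw; LOI loss = 188.8 pbw; yield = 91.38%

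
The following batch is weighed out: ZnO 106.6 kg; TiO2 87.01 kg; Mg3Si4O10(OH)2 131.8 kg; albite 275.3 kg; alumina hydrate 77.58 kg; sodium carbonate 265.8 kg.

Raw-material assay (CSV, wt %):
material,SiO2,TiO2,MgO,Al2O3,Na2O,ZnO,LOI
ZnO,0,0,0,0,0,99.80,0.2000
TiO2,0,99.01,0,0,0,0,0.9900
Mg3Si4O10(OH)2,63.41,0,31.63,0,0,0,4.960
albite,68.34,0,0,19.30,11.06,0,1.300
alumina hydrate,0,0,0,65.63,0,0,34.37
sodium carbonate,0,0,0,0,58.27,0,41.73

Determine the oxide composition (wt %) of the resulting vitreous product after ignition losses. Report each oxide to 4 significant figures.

The whole derivation keeps full precision in all steps — in-progress results are displayed rounded off to 4 significant digits across the worked steps; each reported value is rounded just once. All derived quantities (yield, the six compositions, the totals, glass mass, ignition loss) are recomputed starting from the weights on 795.3 kg of glass in full float precision, exactly as shown in either problem or answer.
Per-oxide mass from batch:
  SiO2: 131.8·0.6341 + 275.3·0.6834 = 271.7 kg
  TiO2: 87.01·0.9901 = 86.15 kg
  MgO: 131.8·0.3163 = 41.69 kg
  Al2O3: 275.3·0.1930 + 77.58·0.6563 = 104.0 kg
  Na2O: 275.3·0.1106 + 265.8·0.5827 = 185.3 kg
  ZnO: 106.6·0.9980 = 106.4 kg
LOI: 106.6·0.002000 + 87.01·0.009900 + 131.8·0.04960 + 275.3·0.01300 + 77.58·0.3437 + 265.8·0.4173 = 148.8 kg
Net of LOI, the glass mass = 944.1 − 148.8 = 795.3 kg (the oxide masses sum to this)
each wt % is 100 × oxide ÷ glass

Glass mass = 795.3 kg (batch 944.1 − LOI 148.8).
Composition: SiO2 34.16%, TiO2 10.83%, MgO 5.242%, Al2O3 13.08%, Na2O 23.30%, ZnO 13.38%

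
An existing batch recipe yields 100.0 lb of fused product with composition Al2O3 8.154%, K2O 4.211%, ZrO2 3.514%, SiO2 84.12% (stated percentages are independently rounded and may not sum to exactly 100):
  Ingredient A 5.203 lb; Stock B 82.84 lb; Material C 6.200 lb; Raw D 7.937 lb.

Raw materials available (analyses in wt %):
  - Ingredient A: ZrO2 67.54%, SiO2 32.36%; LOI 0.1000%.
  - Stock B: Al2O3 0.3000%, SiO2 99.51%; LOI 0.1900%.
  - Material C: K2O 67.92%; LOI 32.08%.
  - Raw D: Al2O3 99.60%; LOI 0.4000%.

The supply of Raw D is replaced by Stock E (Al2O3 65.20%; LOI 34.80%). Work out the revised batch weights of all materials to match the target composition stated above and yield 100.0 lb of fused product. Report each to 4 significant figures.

Revised batch per 100.0 lb fused product:
  Ingredient A: 5.203 lb
  Stock B: 82.84 lb
  Material C: 6.200 lb
  Stock E: 12.12 lb
Total batch = 106.4 lb; LOI loss = 6.369 lb

The intermediate values are displayed rounded off to 4 significant digits on the page. The whole derivation holds full precision from first step to last. Every reported value carries a single rounding. Derived quantities, including the four compositions, LOI, the totals, yield, net glass mass, are recomputed using the weight values on 100.0 lb of glass in full float precision as quoted within problem or answer.
Target oxide masses per 100.0 lb fused product:
  Al2O3: 8.154% × 100.0 = 8.154 lb
  K2O: 4.211% × 100.0 = 4.211 lb
  ZrO2: 3.514% × 100.0 = 3.514 lb
  SiO2: 84.12% × 100.0 = 84.12 lb
Per-oxide balance check on the weights just shown, against the basis in use (target by target, the sums agree modulo rounding of the values):
  Al2O3: 82.84·0.003000 + 12.12·0.6520 = 8.151 lb (target 8.154 lb)
  K2O: 6.200·0.6792 = 4.211 lb (target 4.211 lb)
  ZrO2: 5.203·0.6754 = 3.514 lb (target 3.514 lb)
  SiO2: 5.203·0.3236 + 82.84·0.9951 = 84.12 lb (target 84.12 lb)
Glass mass check: total charge less LOI = 99.99 lb (the Σ of target masses is 100.0 lb; stated basis 100.0 lb — deltas are rounding alone).
Total batch = Σ batch = 106.4 lb; ignition loss, Σ(batch × LOI) = 6.369 lb; as yield: glass ÷ batch → 94.01%.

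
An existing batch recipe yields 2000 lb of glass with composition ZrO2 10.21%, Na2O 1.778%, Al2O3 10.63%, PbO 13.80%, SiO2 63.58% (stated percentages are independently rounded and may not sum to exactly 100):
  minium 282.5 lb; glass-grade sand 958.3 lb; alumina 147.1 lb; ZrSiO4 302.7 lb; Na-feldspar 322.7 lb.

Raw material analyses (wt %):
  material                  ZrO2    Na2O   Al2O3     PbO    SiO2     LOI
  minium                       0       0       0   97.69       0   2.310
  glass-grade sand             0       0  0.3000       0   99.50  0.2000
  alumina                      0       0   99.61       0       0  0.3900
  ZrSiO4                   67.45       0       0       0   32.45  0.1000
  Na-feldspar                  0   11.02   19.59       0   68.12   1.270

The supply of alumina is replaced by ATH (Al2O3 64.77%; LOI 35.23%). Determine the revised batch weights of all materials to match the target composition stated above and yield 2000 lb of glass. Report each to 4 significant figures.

Revised batch per 2000 lb glass:
  minium: 282.5 lb
  glass-grade sand: 958.3 lb
  ATH: 226.2 lb
  ZrSiO4: 302.7 lb
  Na-feldspar: 322.7 lb
Total batch = 2092 lb; LOI loss = 92.53 lb

In-progress results are shown, with 4-significant-figure rounding, alongside each step; all internal work keeps exact precision all the way through — a single rounding finalizes each reported number — the derived quantities, which include the five compositions, yield, totals, glass mass, ignition loss, are rebuilt at full precision, as quoted within the question or the answer, starting from the weights on 2000 lb of glass.
Target oxide masses per 2000 lb glass:
  ZrO2: 10.21% × 2000 = 204.2 lb
  Na2O: 1.778% × 2000 = 35.56 lb
  Al2O3: 10.63% × 2000 = 212.6 lb
  PbO: 13.80% × 2000 = 276.0 lb
  SiO2: 63.58% × 2000 = 1272 lb
Sums-versus-targets review on the weights just shown, per the basis as stated (summed amounts equal target values up to rounding of the answer):
  ZrO2: 302.7·0.6745 = 204.2 lb (target 204.2 lb)
  Na2O: 322.7·0.1102 = 35.56 lb (target 35.56 lb)
  Al2O3: 958.3·0.003000 + 226.2·0.6477 + 322.7·0.1959 = 212.6 lb (target 212.6 lb)
  PbO: 282.5·0.9769 = 276.0 lb (target 276.0 lb)
  SiO2: 958.3·0.9950 + 302.7·0.3245 + 322.7·0.6812 = 1272 lb (target 1272 lb)
The glass-mass cross-check: Σ batch − LOI loss = 2000 lb (the Σ of target masses is 2000 lb; the stated basis being 2000 lb — any gap is answer rounding).
Batch grand total — Σ batch = 2092 lb; LOI removed, Σ of batch·LOI: 92.53 lb; yield: glass divided by total = 95.58%.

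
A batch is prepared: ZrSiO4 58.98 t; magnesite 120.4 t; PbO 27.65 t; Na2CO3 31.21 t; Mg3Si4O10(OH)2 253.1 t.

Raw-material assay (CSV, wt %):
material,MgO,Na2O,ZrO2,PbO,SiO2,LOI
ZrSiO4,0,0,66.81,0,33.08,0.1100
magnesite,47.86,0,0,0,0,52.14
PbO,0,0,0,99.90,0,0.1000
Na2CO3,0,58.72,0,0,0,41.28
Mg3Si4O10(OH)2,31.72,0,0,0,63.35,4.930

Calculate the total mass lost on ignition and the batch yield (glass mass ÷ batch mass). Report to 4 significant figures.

LOI loss = 88.23 t; glass = 403.1 t; yield = 82.04%

Values along the way are displayed rounded to four significant digits across the worked steps — all internal work holds full float precision throughout. A single rounding completes every reported number — all derived quantities (glass mass, five oxide percentages, the totals, yield, ignition loss) are re-derived using the weight values per 403.1 t of glass in exact precision as set out in problem or answer.
Per-material ignition loss:
  ZrSiO4: 58.98 × 0.001100 = 0.06488 t
  magnesite: 120.4 × 0.5214 = 62.78 t
  PbO: 27.65 × 0.001000 = 0.02765 t
  Na2CO3: 31.21 × 0.4128 = 12.88 t
  Mg3Si4O10(OH)2: 253.1 × 0.04930 = 12.48 t
Total LOI = 88.23 t
Glass = batch − LOI = 491.3 − 88.23 = 403.1 t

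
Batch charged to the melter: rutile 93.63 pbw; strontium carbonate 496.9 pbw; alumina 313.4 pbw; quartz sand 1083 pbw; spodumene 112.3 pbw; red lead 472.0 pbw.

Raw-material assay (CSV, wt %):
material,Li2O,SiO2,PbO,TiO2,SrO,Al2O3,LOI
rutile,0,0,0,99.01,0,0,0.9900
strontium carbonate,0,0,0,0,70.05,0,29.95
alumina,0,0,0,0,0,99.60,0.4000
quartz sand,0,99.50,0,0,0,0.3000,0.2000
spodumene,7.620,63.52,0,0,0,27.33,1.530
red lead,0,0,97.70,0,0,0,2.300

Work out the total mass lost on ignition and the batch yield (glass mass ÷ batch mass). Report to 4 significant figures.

Rounding to 4 significant figures extends to every mid-chain value as shown. All internal work holds full precision in all steps; each reported value takes exactly one rounding. All derived quantities, which include totals, ignition loss, yield, net glass mass, six oxide percentages, are computed in full precision, as set out in problem or answer, starting from the weights per 2405 pbw of glass.
Per-material ignition loss:
  rutile: 93.63 × 0.009900 = 0.9269 pbw
  strontium carbonate: 496.9 × 0.2995 = 148.8 pbw
  alumina: 313.4 × 0.004000 = 1.254 pbw
  quartz sand: 1083 × 0.002000 = 2.166 pbw
  spodumene: 112.3 × 0.01530 = 1.718 pbw
  red lead: 472.0 × 0.02300 = 10.86 pbw
Total LOI = 165.7 pbw
Glass = batch − LOI = 2571 − 165.7 = 2405 pbw

LOI loss = 165.7 pbw; glass = 2405 pbw; yield = 93.55%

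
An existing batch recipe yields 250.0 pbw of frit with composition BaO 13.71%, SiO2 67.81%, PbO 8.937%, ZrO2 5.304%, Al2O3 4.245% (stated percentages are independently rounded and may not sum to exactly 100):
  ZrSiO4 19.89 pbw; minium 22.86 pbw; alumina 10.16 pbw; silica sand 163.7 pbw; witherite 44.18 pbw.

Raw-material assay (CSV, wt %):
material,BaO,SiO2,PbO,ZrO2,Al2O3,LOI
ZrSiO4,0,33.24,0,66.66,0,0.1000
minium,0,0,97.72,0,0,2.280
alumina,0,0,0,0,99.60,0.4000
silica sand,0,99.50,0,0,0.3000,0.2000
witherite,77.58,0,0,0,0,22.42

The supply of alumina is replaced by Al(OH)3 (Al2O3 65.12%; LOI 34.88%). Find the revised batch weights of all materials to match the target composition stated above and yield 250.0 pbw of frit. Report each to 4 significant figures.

The working math keeps exact precision end to end. Values along the way are printed (rounded to 4 significant digits) on the page — every reported result takes a single rounding; derived quantities (glass mass, LOI, yield, totals, five oxide percentages) are carried in full float precision starting from the weights at 250.0 pbw of glass, as quoted within question or answer.
Target masses of each oxide per 250.0 pbw frit:
  BaO: 13.71% × 250.0 = 34.28 pbw
  SiO2: 67.81% × 250.0 = 169.5 pbw
  PbO: 8.937% × 250.0 = 22.34 pbw
  ZrO2: 5.304% × 250.0 = 13.26 pbw
  Al2O3: 4.245% × 250.0 = 10.61 pbw
Verifying the oxide balance with the batch weights as given, against the basis in use (summed amounts equal target values exact up to rounding of places):
  BaO: 44.18·0.7758 = 34.27 pbw (target 34.28 pbw)
  SiO2: 19.89·0.3324 + 163.7·0.9950 = 169.5 pbw (target 169.5 pbw)
  PbO: 22.86·0.9772 = 22.34 pbw (target 22.34 pbw)
  ZrO2: 19.89·0.6666 = 13.26 pbw (target 13.26 pbw)
  Al2O3: 15.54·0.6512 + 163.7·0.003000 = 10.61 pbw (target 10.61 pbw)
Glass-mass sanity pass: total charge less LOI = 250.0 pbw (the Σ of target masses is 250.0 pbw; basis as stated: 250.0 pbw — gaps are rounding artifacts).
Total batch = Σ batch = 266.2 pbw; the LOI term Σ batch·LOI equals 16.19 pbw; yield = glass ÷ total batch = 93.92%.

Revised batch per 250.0 pbw frit:
  ZrSiO4: 19.89 pbw
  minium: 22.86 pbw
  Al(OH)3: 15.54 pbw
  silica sand: 163.7 pbw
  witherite: 44.18 pbw
Total batch = 266.2 pbw; LOI loss = 16.19 pbw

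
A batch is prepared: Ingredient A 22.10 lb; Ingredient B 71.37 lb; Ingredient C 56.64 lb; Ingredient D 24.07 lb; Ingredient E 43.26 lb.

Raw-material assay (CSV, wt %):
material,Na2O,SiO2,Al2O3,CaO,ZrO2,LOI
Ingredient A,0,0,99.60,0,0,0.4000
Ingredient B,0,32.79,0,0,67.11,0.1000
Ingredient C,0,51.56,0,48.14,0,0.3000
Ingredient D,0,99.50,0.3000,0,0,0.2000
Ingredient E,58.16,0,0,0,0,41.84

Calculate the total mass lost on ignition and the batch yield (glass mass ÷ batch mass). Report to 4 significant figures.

Exact precision is kept through the solve; working values are displayed with 4-significant-digit rounding between the steps; each reported result takes just one rounding. The derived quantities are computed from the batch weights per 199.0 lb of glass in exact precision (totals, five oxide percentages, yield, net glass mass, ignition loss), as given in the question or the answer.
Loss on ignition, line by line:
  Ingredient A: 22.10 × 0.004000 = 0.08840 lb
  Ingredient B: 71.37 × 0.001000 = 0.07137 lb
  Ingredient C: 56.64 × 0.003000 = 0.1699 lb
  Ingredient D: 24.07 × 0.002000 = 0.04814 lb
  Ingredient E: 43.26 × 0.4184 = 18.10 lb
Total LOI = 18.48 lb
Glass = batch − LOI = 217.4 − 18.48 = 199.0 lb

LOI loss = 18.48 lb; glass = 199.0 lb; yield = 91.50%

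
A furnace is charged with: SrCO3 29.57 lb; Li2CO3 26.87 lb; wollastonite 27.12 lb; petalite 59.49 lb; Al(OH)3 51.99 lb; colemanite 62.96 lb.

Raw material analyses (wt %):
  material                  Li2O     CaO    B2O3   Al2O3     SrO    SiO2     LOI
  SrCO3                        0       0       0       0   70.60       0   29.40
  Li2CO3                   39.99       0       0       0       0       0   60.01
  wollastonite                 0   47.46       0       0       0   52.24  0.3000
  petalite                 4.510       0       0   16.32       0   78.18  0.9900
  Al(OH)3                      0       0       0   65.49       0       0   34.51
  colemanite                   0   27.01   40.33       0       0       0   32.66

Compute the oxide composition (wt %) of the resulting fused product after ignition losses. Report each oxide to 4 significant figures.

The intermediate values appear (rounded to 4 significant figures) alongside each step; the whole derivation maintains exact precision at each step. Each reported value is rounded exactly once. The derived quantities, including glass mass, totals, yield, six oxide percentages, ignition loss, are rebuilt starting from the weights per 194.0 lb of glass at exact precision, precisely as stated by the question or the answer.
Per-oxide mass from batch:
  Li2O: 26.87·0.3999 + 59.49·0.04510 = 13.43 lb
  CaO: 27.12·0.4746 + 62.96·0.2701 = 29.88 lb
  B2O3: 62.96·0.4033 = 25.39 lb
  Al2O3: 59.49·0.1632 + 51.99·0.6549 = 43.76 lb
  SrO: 29.57·0.7060 = 20.88 lb
  SiO2: 27.12·0.5224 + 59.49·0.7818 = 60.68 lb
LOI: 29.57·0.2940 + 26.87·0.6001 + 27.12·0.003000 + 59.49·0.009900 + 51.99·0.3451 + 62.96·0.3266 = 63.99 lb
Glass = total batch minus LOI = 258.0 − 63.99 = 194.0 lb (equal to the oxide-mass sum)
each wt % is 100 × oxide ÷ glass

Glass mass = 194.0 lb (batch 258.0 − LOI 63.99).
Composition: Li2O 6.922%, CaO 15.40%, B2O3 13.09%, Al2O3 22.55%, SrO 10.76%, SiO2 31.28%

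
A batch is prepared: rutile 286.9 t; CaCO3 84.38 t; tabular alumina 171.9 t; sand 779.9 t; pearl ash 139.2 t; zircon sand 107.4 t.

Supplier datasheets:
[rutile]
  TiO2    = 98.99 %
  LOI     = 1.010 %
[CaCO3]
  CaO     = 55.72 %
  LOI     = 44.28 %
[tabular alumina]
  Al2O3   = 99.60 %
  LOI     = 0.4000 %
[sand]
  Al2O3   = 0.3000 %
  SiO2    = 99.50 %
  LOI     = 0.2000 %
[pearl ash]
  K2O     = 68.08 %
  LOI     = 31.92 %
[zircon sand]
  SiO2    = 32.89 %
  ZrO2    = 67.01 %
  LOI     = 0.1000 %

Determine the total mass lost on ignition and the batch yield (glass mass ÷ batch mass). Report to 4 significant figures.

LOI loss = 87.05 t; glass = 1483 t; yield = 94.45%

The intermediate values are shown, with 4-significant-figure rounding, as written. Full precision is held throughout; every reported number is rounded only once. Derived quantities are re-derived in full float precision (ignition loss, the six compositions, yield, totals, glass mass) from the weighed amounts at 1483 t of glass exactly as printed in problem or answer.
Loss on ignition, line by line:
  rutile: 286.9 × 0.01010 = 2.898 t
  CaCO3: 84.38 × 0.4428 = 37.36 t
  tabular alumina: 171.9 × 0.004000 = 0.6876 t
  sand: 779.9 × 0.002000 = 1.560 t
  pearl ash: 139.2 × 0.3192 = 44.43 t
  zircon sand: 107.4 × 0.001000 = 0.1074 t
Total LOI = 87.05 t
Glass = batch − LOI = 1570 − 87.05 = 1483 t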